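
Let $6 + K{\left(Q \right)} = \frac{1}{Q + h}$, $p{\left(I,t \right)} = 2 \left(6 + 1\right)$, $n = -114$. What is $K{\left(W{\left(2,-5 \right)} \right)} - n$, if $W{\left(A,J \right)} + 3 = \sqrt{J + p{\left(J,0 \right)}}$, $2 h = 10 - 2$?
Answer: $\frac{433}{4} \approx 108.25$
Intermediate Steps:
$p{\left(I,t \right)} = 14$ ($p{\left(I,t \right)} = 2 \cdot 7 = 14$)
$h = 4$ ($h = \frac{10 - 2}{2} = \frac{1}{2} \cdot 8 = 4$)
$W{\left(A,J \right)} = -3 + \sqrt{14 + J}$ ($W{\left(A,J \right)} = -3 + \sqrt{J + 14} = -3 + \sqrt{14 + J}$)
$K{\left(Q \right)} = -6 + \frac{1}{4 + Q}$ ($K{\left(Q \right)} = -6 + \frac{1}{Q + 4} = -6 + \frac{1}{4 + Q}$)
$K{\left(W{\left(2,-5 \right)} \right)} - n = \frac{-23 - 6 \left(-3 + \sqrt{14 - 5}\right)}{4 - \left(3 - \sqrt{14 - 5}\right)} - -114 = \frac{-23 - 6 \left(-3 + \sqrt{9}\right)}{4 - \left(3 - \sqrt{9}\right)} + 114 = \frac{-23 - 6 \left(-3 + 3\right)}{4 + \left(-3 + 3\right)} + 114 = \frac{-23 - 0}{4 + 0} + 114 = \frac{-23 + 0}{4} + 114 = \frac{1}{4} \left(-23\right) + 114 = - \frac{23}{4} + 114 = \frac{433}{4}$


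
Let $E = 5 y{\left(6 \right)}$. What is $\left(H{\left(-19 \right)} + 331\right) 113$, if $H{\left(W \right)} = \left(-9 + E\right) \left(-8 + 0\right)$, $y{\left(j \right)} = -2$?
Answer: $54579$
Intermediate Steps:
$E = -10$ ($E = 5 \left(-2\right) = -10$)
$H{\left(W \right)} = 152$ ($H{\left(W \right)} = \left(-9 - 10\right) \left(-8 + 0\right) = \left(-19\right) \left(-8\right) = 152$)
$\left(H{\left(-19 \right)} + 331\right) 113 = \left(152 + 331\right) 113 = 483 \cdot 113 = 54579$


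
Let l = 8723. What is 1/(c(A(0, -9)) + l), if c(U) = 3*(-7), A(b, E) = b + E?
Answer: 1/8702 ≈ 0.00011492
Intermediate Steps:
A(b, E) = E + b
c(U) = -21
1/(c(A(0, -9)) + l) = 1/(-21 + 8723) = 1/8702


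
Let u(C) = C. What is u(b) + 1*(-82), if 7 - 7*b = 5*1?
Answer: -572/7 ≈ -81.714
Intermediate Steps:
b = 2/7 (b = 1 - 5/7 = 2/7 ≈ 0.28571)
u(b) + 1*(-82) = 2/7 + 1*(-82) = 2/7 - 82 = -572/7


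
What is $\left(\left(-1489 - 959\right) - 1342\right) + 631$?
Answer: $-3159$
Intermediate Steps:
$\left(\left(-1489 - 959\right) - 1342\right) + 631 = \left(-2448 - 1342\right) + 631 = -3790 + 631 = -3159$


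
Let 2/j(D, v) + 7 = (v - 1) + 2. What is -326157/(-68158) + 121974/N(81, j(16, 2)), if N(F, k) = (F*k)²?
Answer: 11797977215/149061546 ≈ 79.148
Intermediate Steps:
j(D, v) = 2/(-6 + v) (j(D, v) = 2/(-7 + ((v - 1) + 2)) = 2/(-7 + ((-1 + v) + 2)) = 2/(-7 + (1 + v)) = 2/(-6 + v))
N(F, k) = F²*k²
-326157/(-68158) + 121974/N(81, j(16, 2)) = -326157/(-68158) + 121974/((81²*(2/(-6 + 2))²)) = -326157*(-1/68158) + 121974/((6561*(2/(-4))²)) = 326157/68158 + 121974/((6561*(2*(-¼))²)) = 326157/68158 + 121974/((6561*(-½)²)) = 326157/68158 + 121974/((6561*(¼))) = 326157/68158 + 121974/(6561/4) = 326157/68158 + 121974*(4/6561) = 326157/68158 + 162632/2187 = 11797977215/149061546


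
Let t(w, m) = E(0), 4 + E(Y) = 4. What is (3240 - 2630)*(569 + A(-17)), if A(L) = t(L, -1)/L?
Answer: 347090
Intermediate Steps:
E(Y) = 0 (E(Y) = -4 + 4 = 0)
t(w, m) = 0
A(L) = 0 (A(L) = 0/L = 0)
(3240 - 2630)*(569 + A(-17)) = (3240 - 2630)*(569 + 0) = 610*569 = 347090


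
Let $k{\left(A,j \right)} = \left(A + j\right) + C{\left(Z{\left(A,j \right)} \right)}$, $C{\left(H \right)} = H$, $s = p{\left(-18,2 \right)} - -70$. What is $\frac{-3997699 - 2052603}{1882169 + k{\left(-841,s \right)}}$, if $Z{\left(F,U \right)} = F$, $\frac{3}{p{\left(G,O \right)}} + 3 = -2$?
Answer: $- \frac{15125755}{4701391} \approx -3.2173$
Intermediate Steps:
$p{\left(G,O \right)} = - \frac{3}{5}$ ($p{\left(G,O \right)} = \frac{3}{-3 - 2} = \frac{3}{-5} = 3 \left(- \frac{1}{5}\right) = - \frac{3}{5}$)
$s = \frac{347}{5}$ ($s = - \frac{3}{5} - -70 = - \frac{3}{5} + 70 = \frac{347}{5} \approx 69.4$)
$k{\left(A,j \right)} = j + 2 A$ ($k{\left(A,j \right)} = \left(A + j\right) + A = j + 2 A$)
$\frac{-3997699 - 2052603}{1882169 + k{\left(-841,s \right)}} = \frac{-3997699 - 2052603}{1882169 + \left(\frac{347}{5} + 2 \left(-841\right)\right)} = - \frac{6050302}{1882169 + \left(\frac{347}{5} - 1682\right)} = - \frac{6050302}{1882169 - \frac{8063}{5}} = - \frac{6050302}{\frac{9402782}{5}} = \left(-6050302\right) \frac{5}{9402782} = - \frac{15125755}{4701391}$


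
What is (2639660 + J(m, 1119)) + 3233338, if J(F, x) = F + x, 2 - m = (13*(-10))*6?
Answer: 5874899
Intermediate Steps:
m = 782 (m = 2 - 13*(-10)*6 = 2 - (-130)*6 = 2 - 1*(-780) = 2 + 780 = 782)
(2639660 + J(m, 1119)) + 3233338 = (2639660 + (782 + 1119)) + 3233338 = (2639660 + 1901) + 3233338 = 2641561 + 3233338 = 5874899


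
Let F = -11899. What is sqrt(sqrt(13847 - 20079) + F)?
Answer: sqrt(-11899 + 2*I*sqrt(1558)) ≈ 0.3618 + 109.08*I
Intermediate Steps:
sqrt(sqrt(13847 - 20079) + F) = sqrt(sqrt(13847 - 20079) - 11899) = sqrt(sqrt(-6232) - 11899) = sqrt(2*I*sqrt(1558) - 11899) = sqrt(-11899 + 2*I*sqrt(1558))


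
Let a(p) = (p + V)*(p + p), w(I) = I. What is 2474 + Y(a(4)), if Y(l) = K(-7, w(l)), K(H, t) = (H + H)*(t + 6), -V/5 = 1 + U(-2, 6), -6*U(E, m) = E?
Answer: 8066/3 ≈ 2688.7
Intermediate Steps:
U(E, m) = -E/6
V = -20/3 (V = -5*(1 - 1/6*(-2)) = -5*(1 + 1/3) = -5*4/3 = -20/3 ≈ -6.6667)
a(p) = 2*p*(-20/3 + p) (a(p) = (p - 20/3)*(p + p) = (-20/3 + p)*(2*p) = 2*p*(-20/3 + p))
K(H, t) = 2*H*(6 + t) (K(H, t) = (2*H)*(6 + t) = 2*H*(6 + t))
Y(l) = -84 - 14*l (Y(l) = 2*(-7)*(6 + l) = -84 - 14*l)
2474 + Y(a(4)) = 2474 + (-84 - 28*4*(-20 + 3*4)/3) = 2474 + (-84 - 28*4*(-20 + 12)/3) = 2474 + (-84 - 28*4*(-8)/3) = 2474 + (-84 - 14*(-64/3)) = 2474 + (-84 + 896/3) = 2474 + 644/3 = 8066/3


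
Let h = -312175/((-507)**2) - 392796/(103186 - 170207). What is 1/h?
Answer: 17227681029/80045538329 ≈ 0.21522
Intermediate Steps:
h = 80045538329/17227681029 (h = -312175/257049 - 392796/(-67021) = -312175*1/257049 - 392796*(-1/67021) = -312175/257049 + 392796/67021 = 80045538329/17227681029 ≈ 4.6463)
1/h = 1/(80045538329/17227681029) = 17227681029/80045538329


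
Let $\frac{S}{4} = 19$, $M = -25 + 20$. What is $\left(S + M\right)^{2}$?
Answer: $5041$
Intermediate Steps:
$M = -5$
$S = 76$ ($S = 4 \cdot 19 = 76$)
$\left(S + M\right)^{2} = \left(76 - 5\right)^{2} = 71^{2} = 5041$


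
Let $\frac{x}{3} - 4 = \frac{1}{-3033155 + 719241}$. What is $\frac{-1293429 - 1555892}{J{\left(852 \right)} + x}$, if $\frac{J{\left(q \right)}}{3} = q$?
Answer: $- \frac{6593083752394}{5942131149} \approx -1109.5$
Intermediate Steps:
$x = \frac{27766965}{2313914}$ ($x = 12 + \frac{3}{-3033155 + 719241} = 12 + \frac{3}{-2313914} = 12 + 3 \left(- \frac{1}{2313914}\right) = 12 - \frac{3}{2313914} = \frac{27766965}{2313914} \approx 12.0$)
$J{\left(q \right)} = 3 q$
$\frac{-1293429 - 1555892}{J{\left(852 \right)} + x} = \frac{-1293429 - 1555892}{3 \cdot 852 + \frac{27766965}{2313914}} = - \frac{2849321}{2556 + \frac{27766965}{2313914}} = - \frac{2849321}{\frac{5942131149}{2313914}} = \left(-2849321\right) \frac{2313914}{5942131149} = - \frac{6593083752394}{5942131149}$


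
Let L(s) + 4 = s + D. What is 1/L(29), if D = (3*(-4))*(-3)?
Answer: 1/61 ≈ 0.016393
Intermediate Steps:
D = 36 (D = -12*(-3) = 36)
L(s) = 32 + s (L(s) = -4 + (s + 36) = -4 + (36 + s) = 32 + s)
1/L(29) = 1/(32 + 29) = 1/61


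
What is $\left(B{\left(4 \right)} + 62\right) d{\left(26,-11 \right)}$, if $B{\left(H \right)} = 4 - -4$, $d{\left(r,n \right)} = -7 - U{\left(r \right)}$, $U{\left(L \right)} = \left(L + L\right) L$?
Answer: $-95130$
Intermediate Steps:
$U{\left(L \right)} = 2 L^{2}$ ($U{\left(L \right)} = 2 L L = 2 L^{2}$)
$d{\left(r,n \right)} = -7 - 2 r^{2}$
$B{\left(H \right)} = 8$ ($B{\left(H \right)} = 4 + 4 = 8$)
$\left(B{\left(4 \right)} + 62\right) d{\left(26,-11 \right)} = \left(8 + 62\right) \left(-7 - 2 \cdot 26^{2}\right) = 70 \left(-7 - 1352\right) = 70 \left(-1359\right) = -95130$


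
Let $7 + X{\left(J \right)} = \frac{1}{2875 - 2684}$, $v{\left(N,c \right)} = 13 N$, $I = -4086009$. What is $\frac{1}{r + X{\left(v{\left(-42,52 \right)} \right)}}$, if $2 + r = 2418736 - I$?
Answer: $\frac{191}{1242404577} \approx 1.5373 \cdot 10^{-7}$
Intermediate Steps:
$X{\left(J \right)} = - \frac{1336}{191}$ ($X{\left(J \right)} = -7 + \frac{1}{2875 - 2684} = -7 + \frac{1}{191} = - \frac{1336}{191}$)
$r = 6504743$ ($r = -2 + \left(2418736 - -4086009\right) = -2 + \left(2418736 + 4086009\right) = -2 + 6504745 = 6504743$)
$\frac{1}{r + X{\left(v{\left(-42,52 \right)} \right)}} = \frac{1}{6504743 - \frac{1336}{191}} = \frac{1}{\frac{1242404577}{191}} = \frac{191}{1242404577}$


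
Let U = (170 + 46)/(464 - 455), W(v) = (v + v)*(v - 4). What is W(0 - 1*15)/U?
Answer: 95/4 ≈ 23.750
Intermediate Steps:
W(v) = 2*v*(-4 + v) (W(v) = (2*v)*(-4 + v) = 2*v*(-4 + v))
U = 24 (U = 216/9 = 216*(⅑) = 24)
W(0 - 1*15)/U = (2*(0 - 1*15)*(-4 + (0 - 1*15)))/24 = (2*(0 - 15)*(-4 + (0 - 15)))*(1/24) = (2*(-15)*(-4 - 15))*(1/24) = (2*(-15)*(-19))*(1/24) = 570*(1/24) = 95/4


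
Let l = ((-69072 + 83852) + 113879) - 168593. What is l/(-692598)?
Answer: 19967/346299 ≈ 0.057658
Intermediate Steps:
l = -39934 (l = (14780 + 113879) - 168593 = 128659 - 168593 = -39934)
l/(-692598) = -39934/(-692598) = -39934*(-1/692598) = 19967/346299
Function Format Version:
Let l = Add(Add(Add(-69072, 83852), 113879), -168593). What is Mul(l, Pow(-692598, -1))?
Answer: Rational(19967, 346299) ≈ 0.057658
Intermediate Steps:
l = -39934 (l = Add(Add(14780, 113879), -168593) = Add(128659, -168593) = -39934)
Mul(l, Pow(-692598, -1)) = Mul(-39934, Pow(-692598, -1)) = Mul(-39934, Rational(-1, 692598)) = Rational(19967, 346299)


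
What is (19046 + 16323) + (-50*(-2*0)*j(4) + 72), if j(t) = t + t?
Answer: 35441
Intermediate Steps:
j(t) = 2*t
(19046 + 16323) + (-50*(-2*0)*j(4) + 72) = (19046 + 16323) + (-50*(-2*0)*2*4 + 72) = 35369 + (-0*8 + 72) = 35369 + (-50*0 + 72) = 35369 + (0 + 72) = 35369 + 72 = 35441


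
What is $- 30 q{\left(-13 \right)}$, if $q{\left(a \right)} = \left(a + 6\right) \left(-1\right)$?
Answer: $-210$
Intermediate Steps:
$q{\left(a \right)} = -6 - a$ ($q{\left(a \right)} = \left(6 + a\right) \left(-1\right) = -6 - a$)
$- 30 q{\left(-13 \right)} = - 30 \left(-6 - -13\right) = - 30 \left(-6 + 13\right) = \left(-30\right) 7 = -210$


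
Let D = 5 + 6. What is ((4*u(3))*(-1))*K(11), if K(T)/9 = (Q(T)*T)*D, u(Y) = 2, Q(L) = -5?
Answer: 43560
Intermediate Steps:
D = 11
K(T) = -495*T (K(T) = 9*(-5*T*11) = 9*(-55*T) = -495*T)
((4*u(3))*(-1))*K(11) = ((4*2)*(-1))*(-495*11) = (8*(-1))*(-5445) = -8*(-5445) = 43560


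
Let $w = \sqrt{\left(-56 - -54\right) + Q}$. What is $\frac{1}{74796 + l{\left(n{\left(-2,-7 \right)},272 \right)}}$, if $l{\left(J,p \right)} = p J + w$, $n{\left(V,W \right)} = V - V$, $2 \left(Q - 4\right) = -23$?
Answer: $\frac{149592}{11188883251} - \frac{i \sqrt{38}}{11188883251} \approx 1.337 \cdot 10^{-5} - 5.5094 \cdot 10^{-10} i$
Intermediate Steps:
$Q = - \frac{15}{2}$ ($Q = 4 + \frac{1}{2} \left(-23\right) = 4 - \frac{23}{2} = - \frac{15}{2} \approx -7.5$)
$w = \frac{i \sqrt{38}}{2}$ ($w = \sqrt{\left(-56 - -54\right) - \frac{15}{2}} = \sqrt{\left(-56 + 54\right) - \frac{15}{2}} = \sqrt{-2 - \frac{15}{2}} = \sqrt{- \frac{19}{2}} = \frac{i \sqrt{38}}{2} \approx 3.0822 i$)
$n{\left(V,W \right)} = 0$
$l{\left(J,p \right)} = J p + \frac{i \sqrt{38}}{2}$ ($l{\left(J,p \right)} = p J + \frac{i \sqrt{38}}{2} = J p + \frac{i \sqrt{38}}{2}$)
$\frac{1}{74796 + l{\left(n{\left(-2,-7 \right)},272 \right)}} = \frac{1}{74796 + \left(0 \cdot 272 + \frac{i \sqrt{38}}{2}\right)} = \frac{1}{74796 + \left(0 + \frac{i \sqrt{38}}{2}\right)} = \frac{1}{74796 + \frac{i \sqrt{38}}{2}}$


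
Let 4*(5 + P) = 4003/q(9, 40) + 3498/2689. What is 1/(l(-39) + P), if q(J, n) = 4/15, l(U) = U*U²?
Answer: -43024/2390880779 ≈ -1.7995e-5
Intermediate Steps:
l(U) = U³
q(J, n) = 4/15 (q(J, n) = 4*(1/15) = 4/15)
P = 161259877/43024 (P = -5 + (4003/(4/15) + 3498/2689)/4 = -5 + (4003*(15/4) + 3498*(1/2689))/4 = -5 + (60045/4 + 3498/2689)/4 = -5 + (¼)*(161474997/10756) = -5 + 161474997/43024 = 161259877/43024 ≈ 3748.1)
1/(l(-39) + P) = 1/((-39)³ + 161259877/43024) = 1/(-59319 + 161259877/43024) = 1/(-2390880779/43024) = -43024/2390880779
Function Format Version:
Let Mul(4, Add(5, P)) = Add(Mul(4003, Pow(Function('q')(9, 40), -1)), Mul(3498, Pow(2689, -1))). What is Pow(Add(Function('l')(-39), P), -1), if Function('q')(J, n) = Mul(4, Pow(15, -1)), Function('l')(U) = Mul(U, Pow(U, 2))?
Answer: Rational(-43024, 2390880779) ≈ -1.7995e-5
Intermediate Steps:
Function('l')(U) = Pow(U, 3)
Function('q')(J, n) = Rational(4, 15) (Function('q')(J, n) = Mul(4, Rational(1, 15)) = Rational(4, 15))
P = Rational(161259877, 43024) (P = Add(-5, Mul(Rational(1, 4), Add(Mul(4003, Pow(Rational(4, 15), -1)), Mul(3498, Pow(2689, -1))))) = Add(-5, Mul(Rational(1, 4), Add(Mul(4003, Rational(15, 4)), Mul(3498, Rational(1, 2689))))) = Add(-5, Mul(Rational(1, 4), Add(Rational(60045, 4), Rational(3498, 2689)))) = Add(-5, Mul(Rational(1, 4), Rational(161474997, 10756))) = Add(-5, Rational(161474997, 43024)) = Rational(161259877, 43024) ≈ 3748.1)
Pow(Add(Function('l')(-39), P), -1) = Pow(Add(Pow(-39, 3), Rational(161259877, 43024)), -1) = Pow(Add(-59319, Rational(161259877, 43024)), -1) = Pow(Rational(-2390880779, 43024), -1) = Rational(-43024, 2390880779)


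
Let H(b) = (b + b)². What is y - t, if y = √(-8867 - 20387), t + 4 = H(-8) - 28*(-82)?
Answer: -2548 + I*√29254 ≈ -2548.0 + 171.04*I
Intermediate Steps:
H(b) = 4*b² (H(b) = (2*b)² = 4*b²)
t = 2548 (t = -4 + (4*(-8)² - 28*(-82)) = -4 + (4*64 + 2296) = -4 + (256 + 2296) = -4 + 2552 = 2548)
y = I*√29254 (y = √(-29254) = I*√29254 ≈ 171.04*I)
y - t = I*√29254 - 1*2548 = I*√29254 - 2548 = -2548 + I*√29254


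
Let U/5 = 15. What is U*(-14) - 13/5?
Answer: -5263/5 ≈ -1052.6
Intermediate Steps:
U = 75 (U = 5*15 = 75)
U*(-14) - 13/5 = 75*(-14) - 13/5 = -1050 - 13*⅕ = -1050 - 13/5 = -5263/5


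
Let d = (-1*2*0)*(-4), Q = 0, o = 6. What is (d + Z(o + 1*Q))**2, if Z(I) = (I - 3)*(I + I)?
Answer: 1296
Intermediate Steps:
Z(I) = 2*I*(-3 + I) (Z(I) = (-3 + I)*(2*I) = 2*I*(-3 + I))
d = 0 (d = -2*0*(-4) = 0*(-4) = 0)
(d + Z(o + 1*Q))**2 = (0 + 2*(6 + 1*0)*(-3 + (6 + 1*0)))**2 = (0 + 2*(6 + 0)*(-3 + (6 + 0)))**2 = (0 + 2*6*(-3 + 6))**2 = (0 + 2*6*3)**2 = (0 + 36)**2 = 36**2 = 1296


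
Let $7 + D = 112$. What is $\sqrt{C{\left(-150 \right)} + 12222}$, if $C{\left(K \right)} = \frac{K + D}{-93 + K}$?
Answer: $\frac{\sqrt{989997}}{9} \approx 110.55$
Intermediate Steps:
$D = 105$ ($D = -7 + 112 = 105$)
$C{\left(K \right)} = \frac{105 + K}{-93 + K}$ ($C{\left(K \right)} = \frac{K + 105}{-93 + K} = \frac{105 + K}{-93 + K}$)
$\sqrt{C{\left(-150 \right)} + 12222} = \sqrt{\frac{105 - 150}{-93 - 150} + 12222} = \sqrt{\frac{1}{-243} \left(-45\right) + 12222} = \sqrt{\left(- \frac{1}{243}\right) \left(-45\right) + 12222} = \sqrt{\frac{5}{27} + 12222} = \sqrt{\frac{329999}{27}} = \frac{\sqrt{989997}}{9}$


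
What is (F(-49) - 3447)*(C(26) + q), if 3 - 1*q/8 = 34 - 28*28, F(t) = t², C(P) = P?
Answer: -6328300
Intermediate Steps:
q = 6024 (q = 24 - 8*(34 - 28*28) = 24 - 8*(34 - 784) = 24 - 8*(-750) = 24 + 6000 = 6024)
(F(-49) - 3447)*(C(26) + q) = ((-49)² - 3447)*(26 + 6024) = (2401 - 3447)*6050 = -1046*6050 = -6328300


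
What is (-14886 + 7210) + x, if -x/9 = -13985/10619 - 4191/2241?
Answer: -6740168314/881377 ≈ -7647.3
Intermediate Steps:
x = 25281538/881377 (x = -9*(-13985/10619 - 4191/2241) = -9*(-13985*1/10619 - 4191*1/2241) = -9*(-13985/10619 - 1397/747) = -9*(-25281538/7932393) = 25281538/881377 ≈ 28.684)
(-14886 + 7210) + x = (-14886 + 7210) + 25281538/881377 = -7676 + 25281538/881377 = -6740168314/881377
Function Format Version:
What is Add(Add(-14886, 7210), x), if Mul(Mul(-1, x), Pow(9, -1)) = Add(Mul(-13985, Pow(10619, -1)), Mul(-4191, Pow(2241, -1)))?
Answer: Rational(-6740168314, 881377) ≈ -7647.3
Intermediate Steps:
x = Rational(25281538, 881377) (x = Mul(-9, Add(Mul(-13985, Pow(10619, -1)), Mul(-4191, Pow(2241, -1)))) = Mul(-9, Add(Mul(-13985, Rational(1, 10619)), Mul(-4191, Rational(1, 2241)))) = Mul(-9, Add(Rational(-13985, 10619), Rational(-1397, 747))) = Mul(-9, Rational(-25281538, 7932393)) = Rational(25281538, 881377) ≈ 28.684)
Add(Add(-14886, 7210), x) = Add(Add(-14886, 7210), Rational(25281538, 881377)) = Add(-7676, Rational(25281538, 881377)) = Rational(-6740168314, 881377)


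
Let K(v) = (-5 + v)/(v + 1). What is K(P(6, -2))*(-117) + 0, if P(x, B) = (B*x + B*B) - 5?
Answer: -351/2 ≈ -175.50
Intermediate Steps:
P(x, B) = -5 + B² + B*x (P(x, B) = (B*x + B²) - 5 = (B² + B*x) - 5 = -5 + B² + B*x)
K(v) = (-5 + v)/(1 + v)
K(P(6, -2))*(-117) + 0 = ((-5 + (-5 + (-2)² - 2*6))/(1 + (-5 + (-2)² - 2*6)))*(-117) + 0 = ((-5 + (-5 + 4 - 12))/(1 + (-5 + 4 - 12)))*(-117) + 0 = ((-5 - 13)/(1 - 13))*(-117) + 0 = (-18/(-12))*(-117) + 0 = -1/12*(-18)*(-117) + 0 = (3/2)*(-117) + 0 = -351/2 + 0 = -351/2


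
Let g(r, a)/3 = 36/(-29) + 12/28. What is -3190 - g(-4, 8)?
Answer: -647075/203 ≈ -3187.6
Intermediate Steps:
g(r, a) = -495/203 (g(r, a) = 3*(36/(-29) + 12/28) = 3*(36*(-1/29) + 12*(1/28)) = 3*(-36/29 + 3/7) = 3*(-165/203) = -495/203)
-3190 - g(-4, 8) = -3190 - 1*(-495/203) = -3190 + 495/203 = -647075/203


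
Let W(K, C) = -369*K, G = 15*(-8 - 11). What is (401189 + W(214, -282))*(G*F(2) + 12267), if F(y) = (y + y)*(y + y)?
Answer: 2483372661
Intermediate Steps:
F(y) = 4*y**2 (F(y) = (2*y)*(2*y) = 4*y**2)
G = -285 (G = 15*(-19) = -285)
(401189 + W(214, -282))*(G*F(2) + 12267) = (401189 - 369*214)*(-1140*2**2 + 12267) = (401189 - 78966)*(-1140*4 + 12267) = 322223*(-285*16 + 12267) = 322223*(-4560 + 12267) = 322223*7707 = 2483372661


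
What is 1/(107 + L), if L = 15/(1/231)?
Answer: 1/3572 ≈ 0.00027996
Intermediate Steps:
L = 3465 (L = 15/(1/231) = 15*231 = 3465)
1/(107 + L) = 1/(107 + 3465) = 1/3572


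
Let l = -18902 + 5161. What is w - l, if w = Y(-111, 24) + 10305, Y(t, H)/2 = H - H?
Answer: 24046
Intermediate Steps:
Y(t, H) = 0 (Y(t, H) = 2*(H - H) = 2*0 = 0)
l = -13741
w = 10305 (w = 0 + 10305 = 10305)
w - l = 10305 - 1*(-13741) = 10305 + 13741 = 24046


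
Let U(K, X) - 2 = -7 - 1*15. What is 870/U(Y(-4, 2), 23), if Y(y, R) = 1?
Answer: -87/2 ≈ -43.500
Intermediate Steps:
U(K, X) = -20 (U(K, X) = 2 + (-7 - 1*15) = 2 + (-7 - 15) = 2 - 22 = -20)
870/U(Y(-4, 2), 23) = 870/(-20) = 870*(-1/20) = -87/2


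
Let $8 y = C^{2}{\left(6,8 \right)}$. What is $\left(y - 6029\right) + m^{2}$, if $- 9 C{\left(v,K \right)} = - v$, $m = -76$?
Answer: $- \frac{4553}{18} \approx -252.94$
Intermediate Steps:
$C{\left(v,K \right)} = \frac{v}{9}$ ($C{\left(v,K \right)} = - \frac{\left(-1\right) v}{9} = \frac{v}{9}$)
$y = \frac{1}{18}$ ($y = \frac{\left(\frac{1}{9} \cdot 6\right)^{2}}{8} = \frac{\left(\frac{2}{3}\right)^{2}}{8} = \frac{1}{8} \cdot \frac{4}{9} = \frac{1}{18} \approx 0.055556$)
$\left(y - 6029\right) + m^{2} = \left(\frac{1}{18} - 6029\right) + \left(-76\right)^{2} = - \frac{108521}{18} + 5776 = - \frac{4553}{18}$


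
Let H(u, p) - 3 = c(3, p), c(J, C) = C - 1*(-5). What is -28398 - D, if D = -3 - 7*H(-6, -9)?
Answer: -28402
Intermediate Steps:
c(J, C) = 5 + C (c(J, C) = C + 5 = 5 + C)
H(u, p) = 8 + p (H(u, p) = 3 + (5 + p) = 8 + p)
D = 4 (D = -3 - 7*(8 - 9) = -3 - 7*(-1) = -3 + 7 = 4)
-28398 - D = -28398 - 1*4 = -28398 - 4 = -28402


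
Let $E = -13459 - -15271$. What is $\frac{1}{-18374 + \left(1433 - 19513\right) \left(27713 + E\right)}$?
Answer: $- \frac{1}{533830374} \approx -1.8733 \cdot 10^{-9}$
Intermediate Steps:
$E = 1812$ ($E = -13459 + 15271 = 1812$)
$\frac{1}{-18374 + \left(1433 - 19513\right) \left(27713 + E\right)} = \frac{1}{-18374 + \left(1433 - 19513\right) \left(27713 + 1812\right)} = \frac{1}{-18374 - 533812000} = \frac{1}{-533830374} = - \frac{1}{533830374}$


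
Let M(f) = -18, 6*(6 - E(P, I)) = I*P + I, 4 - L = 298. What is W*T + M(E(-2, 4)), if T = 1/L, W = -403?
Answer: -4889/294 ≈ -16.629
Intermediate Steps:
L = -294 (L = 4 - 1*298 = 4 - 298 = -294)
E(P, I) = 6 - I/6 - I*P/6 (E(P, I) = 6 - (I*P + I)/6 = 6 - (I + I*P)/6 = 6 + (-I/6 - I*P/6) = 6 - I/6 - I*P/6)
T = -1/294 (T = 1/(-294) = -1/294 ≈ -0.0034014)
W*T + M(E(-2, 4)) = -403*(-1/294) - 18 = 403/294 - 18 = -4889/294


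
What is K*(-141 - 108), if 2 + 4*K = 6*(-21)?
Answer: 7968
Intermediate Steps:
K = -32 (K = -½ + (6*(-21))/4 = -½ + (¼)*(-126) = -½ - 63/2 = -32)
K*(-141 - 108) = -32*(-141 - 108) = -32*(-249) = 7968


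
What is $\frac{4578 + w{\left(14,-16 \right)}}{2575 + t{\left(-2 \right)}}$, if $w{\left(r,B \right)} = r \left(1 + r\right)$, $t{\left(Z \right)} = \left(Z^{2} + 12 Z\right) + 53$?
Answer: $\frac{1197}{652} \approx 1.8359$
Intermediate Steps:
$t{\left(Z \right)} = 53 + Z^{2} + 12 Z$
$\frac{4578 + w{\left(14,-16 \right)}}{2575 + t{\left(-2 \right)}} = \frac{4578 + 14 \left(1 + 14\right)}{2575 + \left(53 + \left(-2\right)^{2} + 12 \left(-2\right)\right)} = \frac{4578 + 14 \cdot 15}{2575 + \left(53 + 4 - 24\right)} = \frac{4578 + 210}{2575 + 33} = \frac{4788}{2608} = 4788 \cdot \frac{1}{2608} = \frac{1197}{652}$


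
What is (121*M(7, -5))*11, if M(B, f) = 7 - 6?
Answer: 1331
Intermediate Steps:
M(B, f) = 1
(121*M(7, -5))*11 = (121*1)*11 = 121*11 = 1331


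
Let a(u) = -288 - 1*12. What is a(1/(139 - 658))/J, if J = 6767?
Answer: -300/6767 ≈ -0.044333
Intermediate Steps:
a(u) = -300 (a(u) = -288 - 12 = -300)
a(1/(139 - 658))/J = -300/6767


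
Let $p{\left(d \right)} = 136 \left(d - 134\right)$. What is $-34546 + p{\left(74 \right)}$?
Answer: $-42706$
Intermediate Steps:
$p{\left(d \right)} = -18224 + 136 d$ ($p{\left(d \right)} = 136 \left(-134 + d\right) = -18224 + 136 d$)
$-34546 + p{\left(74 \right)} = -34546 + \left(-18224 + 136 \cdot 74\right) = -34546 + \left(-18224 + 10064\right) = -34546 - 8160 = -42706$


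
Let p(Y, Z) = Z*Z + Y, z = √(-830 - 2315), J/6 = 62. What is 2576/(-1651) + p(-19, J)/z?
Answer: -2576/1651 - 27673*I*√3145/629 ≈ -1.5603 - 2467.3*I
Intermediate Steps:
J = 372 (J = 6*62 = 372)
z = I*√3145 (z = √(-3145) = I*√3145 ≈ 56.08*I)
p(Y, Z) = Y + Z² (p(Y, Z) = Z² + Y = Y + Z²)
2576/(-1651) + p(-19, J)/z = 2576/(-1651) + (-19 + 372²)/((I*√3145)) = 2576*(-1/1651) + (-19 + 138384)*(-I*√3145/3145) = -2576/1651 + 138365*(-I*√3145/3145) = -2576/1651 - 27673*I*√3145/629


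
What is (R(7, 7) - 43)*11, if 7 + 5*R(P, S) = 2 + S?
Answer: -2343/5 ≈ -468.60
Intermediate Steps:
R(P, S) = -1 + S/5 (R(P, S) = -7/5 + (2 + S)/5 = -7/5 + (2/5 + S/5) = -1 + S/5)
(R(7, 7) - 43)*11 = ((-1 + (1/5)*7) - 43)*11 = ((-1 + 7/5) - 43)*11 = (2/5 - 43)*11 = -213/5*11 = -2343/5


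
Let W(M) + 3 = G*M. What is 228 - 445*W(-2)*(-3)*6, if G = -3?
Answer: 24258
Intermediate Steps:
W(M) = -3 - 3*M
228 - 445*W(-2)*(-3)*6 = 228 - 445*(-3 - 3*(-2))*(-3)*6 = 228 - 445*(-3 + 6)*(-3)*6 = 228 - 445*3*(-3)*6 = 228 - (-4005)*6 = 228 - 445*(-54) = 228 + 24030 = 24258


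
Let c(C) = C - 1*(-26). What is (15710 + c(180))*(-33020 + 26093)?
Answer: -110250132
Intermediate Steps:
c(C) = 26 + C (c(C) = C + 26 = 26 + C)
(15710 + c(180))*(-33020 + 26093) = (15710 + (26 + 180))*(-33020 + 26093) = (15710 + 206)*(-6927) = 15916*(-6927) = -110250132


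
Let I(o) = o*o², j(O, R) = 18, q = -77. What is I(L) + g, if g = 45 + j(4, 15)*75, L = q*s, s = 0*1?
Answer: 1395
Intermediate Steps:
s = 0
L = 0 (L = -77*0 = 0)
I(o) = o³
g = 1395 (g = 45 + 18*75 = 45 + 1350 = 1395)
I(L) + g = 0³ + 1395 = 0 + 1395 = 1395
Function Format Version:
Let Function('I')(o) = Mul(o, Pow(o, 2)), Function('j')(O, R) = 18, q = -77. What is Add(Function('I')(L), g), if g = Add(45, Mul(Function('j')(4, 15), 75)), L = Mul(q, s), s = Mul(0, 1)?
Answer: 1395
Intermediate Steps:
s = 0
L = 0 (L = Mul(-77, 0) = 0)
Function('I')(o) = Pow(o, 3)
g = 1395 (g = Add(45, Mul(18, 75)) = Add(45, 1350) = 1395)
Add(Function('I')(L), g) = Add(Pow(0, 3), 1395) = Add(0, 1395) = 1395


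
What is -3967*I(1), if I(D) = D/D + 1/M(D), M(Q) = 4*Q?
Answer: -19835/4 ≈ -4958.8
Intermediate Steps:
I(D) = 1 + 1/(4*D) (I(D) = D/D + 1/(4*D) = 1 + 1*(1/(4*D)) = 1 + 1/(4*D))
-3967*I(1) = -3967*(¼ + 1)/1 = -3967*5/4 = -19835/4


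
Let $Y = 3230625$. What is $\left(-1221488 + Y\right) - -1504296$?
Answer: $3513433$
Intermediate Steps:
$\left(-1221488 + Y\right) - -1504296 = \left(-1221488 + 3230625\right) - -1504296 = 2009137 + 1504296 = 3513433$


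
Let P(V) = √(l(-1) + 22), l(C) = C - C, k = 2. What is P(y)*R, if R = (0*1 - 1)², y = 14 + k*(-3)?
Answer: √22 ≈ 4.6904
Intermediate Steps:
l(C) = 0
y = 8 (y = 14 + 2*(-3) = 14 - 6 = 8)
P(V) = √22 (P(V) = √(0 + 22) = √22)
R = 1 (R = (0 - 1)² = (-1)² = 1)
P(y)*R = √22*1 = √22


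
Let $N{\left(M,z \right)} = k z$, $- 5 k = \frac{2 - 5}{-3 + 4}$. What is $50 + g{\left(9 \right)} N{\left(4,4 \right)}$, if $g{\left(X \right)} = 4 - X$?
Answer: $38$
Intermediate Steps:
$k = \frac{3}{5}$ ($k = - \frac{\left(2 - 5\right) \frac{1}{-3 + 4}}{5} = - \frac{\left(-3\right) 1^{-1}}{5} = - \frac{\left(-3\right) 1}{5} = \left(- \frac{1}{5}\right) \left(-3\right) = \frac{3}{5} \approx 0.6$)
$N{\left(M,z \right)} = \frac{3 z}{5}$
$50 + g{\left(9 \right)} N{\left(4,4 \right)} = 50 + \left(4 - 9\right) \frac{3}{5} \cdot 4 = 50 + \left(4 - 9\right) \frac{12}{5} = 50 - 12 = 38$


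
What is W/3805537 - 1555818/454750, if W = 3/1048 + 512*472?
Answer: -3044872959697259/906817606193000 ≈ -3.3578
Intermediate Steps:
W = 253263875/1048 (W = 3*(1/1048) + 241664 = 3/1048 + 241664 = 253263875/1048 ≈ 2.4166e+5)
W/3805537 - 1555818/454750 = (253263875/1048)/3805537 - 1555818/454750 = (253263875/1048)*(1/3805537) - 1555818*1/454750 = 253263875/3988202776 - 777909/227375 = -3044872959697259/906817606193000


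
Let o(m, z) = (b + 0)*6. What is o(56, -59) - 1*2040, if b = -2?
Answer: -2052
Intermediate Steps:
o(m, z) = -12 (o(m, z) = (-2 + 0)*6 = -2*6 = -12)
o(56, -59) - 1*2040 = -12 - 1*2040 = -12 - 2040 = -2052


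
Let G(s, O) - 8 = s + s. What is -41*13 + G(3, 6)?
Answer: -519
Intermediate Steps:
G(s, O) = 8 + 2*s (G(s, O) = 8 + (s + s) = 8 + 2*s)
-41*13 + G(3, 6) = -41*13 + (8 + 2*3) = -533 + (8 + 6) = -533 + 14 = -519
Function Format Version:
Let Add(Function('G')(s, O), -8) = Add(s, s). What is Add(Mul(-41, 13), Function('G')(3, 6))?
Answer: -519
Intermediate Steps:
Function('G')(s, O) = Add(8, Mul(2, s)) (Function('G')(s, O) = Add(8, Add(s, s)) = Add(8, Mul(2, s)))
Add(Mul(-41, 13), Function('G')(3, 6)) = Add(Mul(-41, 13), Add(8, Mul(2, 3))) = Add(-533, Add(8, 6)) = Add(-533, 14) = -519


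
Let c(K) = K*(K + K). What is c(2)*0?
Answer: 0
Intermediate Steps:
c(K) = 2*K² (c(K) = K*(2*K) = 2*K²)
c(2)*0 = (2*2²)*0 = (2*4)*0 = 8*0 = 0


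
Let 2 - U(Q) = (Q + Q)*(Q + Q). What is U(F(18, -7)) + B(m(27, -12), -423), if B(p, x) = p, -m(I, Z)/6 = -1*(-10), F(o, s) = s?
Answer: -254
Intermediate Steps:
m(I, Z) = -60 (m(I, Z) = -(-6)*(-10) = -6*10 = -60)
U(Q) = 2 - 4*Q**2 (U(Q) = 2 - (Q + Q)*(Q + Q) = 2 - 2*Q*2*Q = 2 - 4*Q**2)
U(F(18, -7)) + B(m(27, -12), -423) = (2 - 4*(-7)**2) - 60 = (2 - 4*49) - 60 = (2 - 196) - 60 = -194 - 60 = -254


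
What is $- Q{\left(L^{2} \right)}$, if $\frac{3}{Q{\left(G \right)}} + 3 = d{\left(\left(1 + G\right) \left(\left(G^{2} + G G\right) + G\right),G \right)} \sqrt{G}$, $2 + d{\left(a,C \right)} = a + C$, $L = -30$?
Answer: $- \frac{1}{14604317979} \approx -6.8473 \cdot 10^{-11}$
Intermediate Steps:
$d{\left(a,C \right)} = -2 + C + a$ ($d{\left(a,C \right)} = -2 + \left(a + C\right) = -2 + \left(C + a\right) = -2 + C + a$)
$Q{\left(G \right)} = \frac{3}{-3 + \sqrt{G} \left(-2 + G + \left(1 + G\right) \left(G + 2 G^{2}\right)\right)}$ ($Q{\left(G \right)} = \frac{3}{-3 + \left(-2 + G + \left(1 + G\right) \left(\left(G^{2} + G G\right) + G\right)\right) \sqrt{G}} = \frac{3}{-3 + \left(-2 + G + \left(1 + G\right) \left(\left(G^{2} + G^{2}\right) + G\right)\right) \sqrt{G}} = \frac{3}{-3 + \left(-2 + G + \left(1 + G\right) \left(2 G^{2} + G\right)\right) \sqrt{G}} = \frac{3}{-3 + \left(-2 + G + \left(1 + G\right) \left(G + 2 G^{2}\right)\right) \sqrt{G}} = \frac{3}{-3 + \sqrt{G} \left(-2 + G + \left(1 + G\right) \left(G + 2 G^{2}\right)\right)}$)
$- Q{\left(L^{2} \right)} = - \frac{3}{-3 + \sqrt{\left(-30\right)^{2}} \left(-2 + \left(-30\right)^{2} + \left(-30\right)^{2} \left(1 + 2 \left(\left(-30\right)^{2}\right)^{2} + 3 \left(-30\right)^{2}\right)\right)} = - \frac{3}{-3 + \sqrt{900} \left(-2 + 900 + 900 \left(1 + 2 \cdot 900^{2} + 3 \cdot 900\right)\right)} = - \frac{3}{-3 + 30 \left(-2 + 900 + 900 \left(1 + 2 \cdot 810000 + 2700\right)\right)} = - \frac{3}{-3 + 30 \left(-2 + 900 + 900 \left(1 + 1620000 + 2700\right)\right)} = - \frac{3}{-3 + 30 \left(-2 + 900 + 900 \cdot 1622701\right)} = - \frac{3}{-3 + 30 \left(-2 + 900 + 1460430900\right)} = - \frac{3}{-3 + 30 \cdot 1460431798} = - \frac{3}{-3 + 43812953940} = - \frac{3}{43812953937} = \left(-1\right) \frac{1}{14604317979} = - \frac{1}{14604317979}$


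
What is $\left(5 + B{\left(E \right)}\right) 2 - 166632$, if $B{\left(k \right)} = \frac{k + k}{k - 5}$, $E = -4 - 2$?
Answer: $- \frac{1832818}{11} \approx -1.6662 \cdot 10^{5}$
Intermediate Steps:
$E = -6$
$B{\left(k \right)} = \frac{2 k}{-5 + k}$
$\left(5 + B{\left(E \right)}\right) 2 - 166632 = \left(5 + 2 \left(-6\right) \frac{1}{-5 - 6}\right) 2 - 166632 = \left(5 + 2 \left(-6\right) \frac{1}{-11}\right) 2 - 166632 = \left(5 + 2 \left(-6\right) \left(- \frac{1}{11}\right)\right) 2 - 166632 = \left(5 + \frac{12}{11}\right) 2 - 166632 = \frac{67}{11} \cdot 2 - 166632 = \frac{134}{11} - 166632 = - \frac{1832818}{11}$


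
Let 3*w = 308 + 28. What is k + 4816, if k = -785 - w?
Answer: 3919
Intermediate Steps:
w = 112 (w = (308 + 28)/3 = (⅓)*336 = 112)
k = -897 (k = -785 - 1*112 = -785 - 112 = -897)
k + 4816 = -897 + 4816 = 3919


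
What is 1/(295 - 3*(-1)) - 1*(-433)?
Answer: 129035/298 ≈ 433.00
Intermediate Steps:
1/(295 - 3*(-1)) - 1*(-433) = 1/(295 + 3) + 433 = 1/298 + 433 = 129035/298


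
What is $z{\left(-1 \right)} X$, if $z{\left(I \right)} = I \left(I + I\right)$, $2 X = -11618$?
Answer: $-11618$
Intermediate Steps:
$X = -5809$ ($X = \frac{1}{2} \left(-11618\right) = -5809$)
$z{\left(I \right)} = 2 I^{2}$ ($z{\left(I \right)} = I 2 I = 2 I^{2}$)
$z{\left(-1 \right)} X = 2 \left(-1\right)^{2} \left(-5809\right) = 2 \cdot 1 \left(-5809\right) = 2 \left(-5809\right) = -11618$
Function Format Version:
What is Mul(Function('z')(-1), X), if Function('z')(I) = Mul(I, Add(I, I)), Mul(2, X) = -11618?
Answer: -11618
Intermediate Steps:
X = -5809 (X = Mul(Rational(1, 2), -11618) = -5809)
Function('z')(I) = Mul(2, Pow(I, 2)) (Function('z')(I) = Mul(I, Mul(2, I)) = Mul(2, Pow(I, 2)))
Mul(Function('z')(-1), X) = Mul(Mul(2, Pow(-1, 2)), -5809) = Mul(Mul(2, 1), -5809) = Mul(2, -5809) = -11618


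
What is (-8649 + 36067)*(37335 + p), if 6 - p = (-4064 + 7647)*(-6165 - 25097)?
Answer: 3072161867366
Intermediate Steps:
p = 112011752 (p = 6 - (-4064 + 7647)*(-6165 - 25097) = 6 - 3583*(-31262) = 6 - 1*(-112011746) = 6 + 112011746 = 112011752)
(-8649 + 36067)*(37335 + p) = (-8649 + 36067)*(37335 + 112011752) = 27418*112049087 = 3072161867366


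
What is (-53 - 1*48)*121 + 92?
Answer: -12129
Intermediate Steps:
(-53 - 1*48)*121 + 92 = (-53 - 48)*121 + 92 = -101*121 + 92 = -12221 + 92 = -12129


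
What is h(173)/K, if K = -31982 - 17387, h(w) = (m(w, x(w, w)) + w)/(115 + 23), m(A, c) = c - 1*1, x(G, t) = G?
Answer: -5/98738 ≈ -5.0639e-5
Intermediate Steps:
m(A, c) = -1 + c (m(A, c) = c - 1 = -1 + c)
h(w) = -1/138 + w/69 (h(w) = ((-1 + w) + w)/(115 + 23) = (-1 + 2*w)/138 = (-1 + 2*w)*(1/138) = -1/138 + w/69)
K = -49369
h(173)/K = (-1/138 + (1/69)*173)/(-49369) = (-1/138 + 173/69)*(-1/49369) = (5/2)*(-1/49369) = -5/98738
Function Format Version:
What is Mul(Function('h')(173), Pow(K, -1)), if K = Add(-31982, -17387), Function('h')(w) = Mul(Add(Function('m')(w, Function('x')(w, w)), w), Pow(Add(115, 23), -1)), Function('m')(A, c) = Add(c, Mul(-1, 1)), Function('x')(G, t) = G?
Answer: Rational(-5, 98738) ≈ -5.0639e-5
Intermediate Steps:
Function('m')(A, c) = Add(-1, c) (Function('m')(A, c) = Add(c, -1) = Add(-1, c))
Function('h')(w) = Add(Rational(-1, 138), Mul(Rational(1, 69), w)) (Function('h')(w) = Mul(Add(Add(-1, w), w), Pow(Add(115, 23), -1)) = Mul(Add(-1, Mul(2, w)), Pow(138, -1)) = Mul(Add(-1, Mul(2, w)), Rational(1, 138)) = Add(Rational(-1, 138), Mul(Rational(1, 69), w)))
K = -49369
Mul(Function('h')(173), Pow(K, -1)) = Mul(Add(Rational(-1, 138), Mul(Rational(1, 69), 173)), Pow(-49369, -1)) = Mul(Add(Rational(-1, 138), Rational(173, 69)), Rational(-1, 49369)) = Mul(Rational(5, 2), Rational(-1, 49369)) = Rational(-5, 98738)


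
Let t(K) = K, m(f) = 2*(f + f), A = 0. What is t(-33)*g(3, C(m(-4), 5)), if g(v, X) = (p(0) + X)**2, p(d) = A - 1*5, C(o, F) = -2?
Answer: -1617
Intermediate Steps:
m(f) = 4*f (m(f) = 2*(2*f) = 4*f)
p(d) = -5 (p(d) = 0 - 1*5 = 0 - 5 = -5)
g(v, X) = (-5 + X)**2
t(-33)*g(3, C(m(-4), 5)) = -33*(-5 - 2)**2 = -33*(-7)**2 = -33*49 = -1617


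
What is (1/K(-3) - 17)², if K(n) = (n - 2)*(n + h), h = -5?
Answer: 461041/1600 ≈ 288.15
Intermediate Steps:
K(n) = (-5 + n)*(-2 + n) (K(n) = (n - 2)*(n - 5) = (-2 + n)*(-5 + n) = (-5 + n)*(-2 + n))
(1/K(-3) - 17)² = (1/(10 + (-3)² - 7*(-3)) - 17)² = (1/(10 + 9 + 21) - 17)² = (1/40 - 17)² = (-679/40)² = 461041/1600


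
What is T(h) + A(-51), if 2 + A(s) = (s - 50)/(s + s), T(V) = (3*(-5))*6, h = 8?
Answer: -9283/102 ≈ -91.010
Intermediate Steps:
T(V) = -90 (T(V) = -15*6 = -90)
A(s) = -2 + (-50 + s)/(2*s) (A(s) = -2 + (s - 50)/(s + s) = -2 + (-50 + s)/((2*s)) = -2 + (-50 + s)*(1/(2*s)) = -2 + (-50 + s)/(2*s))
T(h) + A(-51) = -90 + (-3/2 - 25/(-51)) = -90 + (-3/2 - 25*(-1/51)) = -90 + (-3/2 + 25/51) = -90 - 103/102 = -9283/102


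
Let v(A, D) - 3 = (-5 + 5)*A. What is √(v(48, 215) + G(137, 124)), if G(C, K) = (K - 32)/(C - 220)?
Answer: √13031/83 ≈ 1.3753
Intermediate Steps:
G(C, K) = (-32 + K)/(-220 + C)
v(A, D) = 3 (v(A, D) = 3 + (-5 + 5)*A = 3 + 0*A = 3 + 0 = 3)
√(v(48, 215) + G(137, 124)) = √(3 + (-32 + 124)/(-220 + 137)) = √(3 + 92/(-83)) = √(3 - 1/83*92) = √(3 - 92/83) = √(157/83) = √13031/83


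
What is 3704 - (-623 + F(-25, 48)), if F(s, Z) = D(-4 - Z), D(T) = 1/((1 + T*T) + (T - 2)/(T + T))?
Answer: 608752597/140687 ≈ 4327.0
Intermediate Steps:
D(T) = 1/(1 + T**2 + (-2 + T)/(2*T)) (D(T) = 1/((1 + T**2) + (-2 + T)/((2*T))) = 1/((1 + T**2) + (-2 + T)*(1/(2*T))) = 1/((1 + T**2) + (-2 + T)/(2*T)) = 1/(1 + T**2 + (-2 + T)/(2*T)))
F(s, Z) = 2*(-4 - Z)/(-14 - 3*Z + 2*(-4 - Z)**3) (F(s, Z) = 2*(-4 - Z)/(-2 + 2*(-4 - Z)**3 + 3*(-4 - Z)) = 2*(-4 - Z)/(-2 + 2*(-4 - Z)**3 + (-12 - 3*Z)) = 2*(-4 - Z)/(-14 - 3*Z + 2*(-4 - Z)**3))
3704 - (-623 + F(-25, 48)) = 3704 - (-623 + 2*(4 + 48)/(14 + 2*(4 + 48)**3 + 3*48)) = 3704 - (-623 + 2*52/(14 + 2*52**3 + 144)) = 3704 - (-623 + 2*52/(14 + 2*140608 + 144)) = 3704 - (-623 + 2*52/(14 + 281216 + 144)) = 3704 - (-623 + 2*52/281374) = 3704 - (-623 + 2*(1/281374)*52) = 3704 - (-623 + 52/140687) = 3704 - 1*(-87647949/140687) = 3704 + 87647949/140687 = 608752597/140687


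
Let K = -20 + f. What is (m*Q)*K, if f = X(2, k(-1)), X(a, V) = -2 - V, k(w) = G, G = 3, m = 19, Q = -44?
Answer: 20900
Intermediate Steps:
k(w) = 3
f = -5 (f = -2 - 1*3 = -2 - 3 = -5)
K = -25 (K = -20 - 5 = -25)
(m*Q)*K = (19*(-44))*(-25) = -836*(-25) = 20900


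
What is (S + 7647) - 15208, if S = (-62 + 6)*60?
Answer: -10921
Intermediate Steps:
S = -3360 (S = -56*60 = -3360)
(S + 7647) - 15208 = (-3360 + 7647) - 15208 = 4287 - 15208 = -10921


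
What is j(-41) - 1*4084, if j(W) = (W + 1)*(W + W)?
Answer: -804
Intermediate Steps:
j(W) = 2*W*(1 + W) (j(W) = (1 + W)*(2*W) = 2*W*(1 + W))
j(-41) - 1*4084 = 2*(-41)*(1 - 41) - 1*4084 = 2*(-41)*(-40) - 4084 = 3280 - 4084 = -804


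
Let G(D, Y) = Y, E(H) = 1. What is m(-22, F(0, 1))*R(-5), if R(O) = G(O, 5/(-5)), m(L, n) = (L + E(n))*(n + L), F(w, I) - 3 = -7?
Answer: -546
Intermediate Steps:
F(w, I) = -4 (F(w, I) = 3 - 7 = -4)
m(L, n) = (1 + L)*(L + n) (m(L, n) = (L + 1)*(n + L) = (1 + L)*(L + n))
R(O) = -1 (R(O) = 5/(-5) = 5*(-⅕) = -1)
m(-22, F(0, 1))*R(-5) = (-22 - 4 + (-22)² - 22*(-4))*(-1) = (-22 - 4 + 484 + 88)*(-1) = 546*(-1) = -546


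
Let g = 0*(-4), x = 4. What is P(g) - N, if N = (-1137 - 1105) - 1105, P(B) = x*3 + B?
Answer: 3359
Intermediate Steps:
g = 0
P(B) = 12 + B (P(B) = 4*3 + B = 12 + B)
N = -3347 (N = -2242 - 1105 = -3347)
P(g) - N = (12 + 0) - 1*(-3347) = 12 + 3347 = 3359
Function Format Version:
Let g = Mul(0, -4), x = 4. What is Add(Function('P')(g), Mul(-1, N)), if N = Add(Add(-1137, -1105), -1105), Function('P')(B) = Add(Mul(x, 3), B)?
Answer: 3359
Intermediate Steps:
g = 0
Function('P')(B) = Add(12, B) (Function('P')(B) = Add(Mul(4, 3), B) = Add(12, B))
N = -3347 (N = Add(-2242, -1105) = -3347)
Add(Function('P')(g), Mul(-1, N)) = Add(Add(12, 0), Mul(-1, -3347)) = Add(12, 3347) = 3359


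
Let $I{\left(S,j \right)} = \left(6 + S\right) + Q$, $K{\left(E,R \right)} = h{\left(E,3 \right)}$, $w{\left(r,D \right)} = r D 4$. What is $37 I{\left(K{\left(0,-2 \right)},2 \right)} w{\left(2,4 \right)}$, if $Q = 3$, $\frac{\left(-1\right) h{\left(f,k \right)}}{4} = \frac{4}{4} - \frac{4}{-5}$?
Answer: $\frac{10656}{5} \approx 2131.2$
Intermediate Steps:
$w{\left(r,D \right)} = 4 D r$ ($w{\left(r,D \right)} = D r 4 = 4 D r$)
$h{\left(f,k \right)} = - \frac{36}{5}$ ($h{\left(f,k \right)} = - 4 \left(\frac{4}{4} - \frac{4}{-5}\right) = - 4 \left(4 \cdot \frac{1}{4} - - \frac{4}{5}\right) = - 4 \left(1 + \frac{4}{5}\right) = \left(-4\right) \frac{9}{5} = - \frac{36}{5}$)
$K{\left(E,R \right)} = - \frac{36}{5}$
$I{\left(S,j \right)} = 9 + S$ ($I{\left(S,j \right)} = \left(6 + S\right) + 3 = 9 + S$)
$37 I{\left(K{\left(0,-2 \right)},2 \right)} w{\left(2,4 \right)} = 37 \left(9 - \frac{36}{5}\right) 4 \cdot 4 \cdot 2 = 37 \cdot \frac{9}{5} \cdot 32 = \frac{333}{5} \cdot 32 = \frac{10656}{5}$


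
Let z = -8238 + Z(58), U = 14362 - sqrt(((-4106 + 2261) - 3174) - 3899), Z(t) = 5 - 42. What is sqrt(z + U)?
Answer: sqrt(6087 - 7*I*sqrt(182)) ≈ 78.022 - 0.6052*I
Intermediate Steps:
Z(t) = -37
U = 14362 - 7*I*sqrt(182) (U = 14362 - sqrt((-1845 - 3174) - 3899) = 14362 - sqrt(-5019 - 3899) = 14362 - sqrt(-8918) = 14362 - 7*I*sqrt(182) ≈ 14362.0 - 94.435*I)
z = -8275 (z = -8238 - 37 = -8275)
sqrt(z + U) = sqrt(-8275 + (14362 - 7*I*sqrt(182))) = sqrt(6087 - 7*I*sqrt(182))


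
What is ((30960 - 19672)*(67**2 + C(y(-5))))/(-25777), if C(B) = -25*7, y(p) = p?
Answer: -48696432/25777 ≈ -1889.1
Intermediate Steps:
C(B) = -175
((30960 - 19672)*(67**2 + C(y(-5))))/(-25777) = ((30960 - 19672)*(67**2 - 175))/(-25777) = (11288*(4489 - 175))*(-1/25777) = (11288*4314)*(-1/25777) = 48696432*(-1/25777) = -48696432/25777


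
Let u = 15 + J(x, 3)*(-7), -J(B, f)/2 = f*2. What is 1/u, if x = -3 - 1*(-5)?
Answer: 1/99 ≈ 0.010101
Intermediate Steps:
x = 2 (x = -3 + 5 = 2)
J(B, f) = -4*f (J(B, f) = -2*f*2 = -4*f)
u = 99 (u = 15 - 4*3*(-7) = 15 - 12*(-7) = 15 + 84 = 99)
1/u = 1/99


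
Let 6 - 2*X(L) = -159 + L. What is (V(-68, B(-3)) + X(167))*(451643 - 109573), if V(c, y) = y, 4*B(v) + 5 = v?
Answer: -1026210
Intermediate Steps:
B(v) = -5/4 + v/4
X(L) = 165/2 - L/2 (X(L) = 3 - (-159 + L)/2 = 3 + (159/2 - L/2) = 165/2 - L/2)
(V(-68, B(-3)) + X(167))*(451643 - 109573) = ((-5/4 + (1/4)*(-3)) + (165/2 - 1/2*167))*(451643 - 109573) = ((-5/4 - 3/4) + (165/2 - 167/2))*342070 = (-2 - 1)*342070 = -3*342070 = -1026210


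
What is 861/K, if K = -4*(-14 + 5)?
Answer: 287/12 ≈ 23.917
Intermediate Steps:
K = 36 (K = -4*(-9) = 36)
861/K = 861/36 = 861*(1/36) = 287/12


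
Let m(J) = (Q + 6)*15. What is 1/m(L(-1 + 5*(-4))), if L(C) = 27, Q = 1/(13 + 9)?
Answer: 22/1995 ≈ 0.011028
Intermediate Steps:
Q = 1/22 ≈ 0.045455
m(J) = 1995/22 (m(J) = (1/22 + 6)*15 = (133/22)*15 = 1995/22)
1/m(L(-1 + 5*(-4))) = 1/(1995/22) = 22/1995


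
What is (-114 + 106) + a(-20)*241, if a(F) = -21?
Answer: -5069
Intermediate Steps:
(-114 + 106) + a(-20)*241 = (-114 + 106) - 21*241 = -8 - 5061 = -5069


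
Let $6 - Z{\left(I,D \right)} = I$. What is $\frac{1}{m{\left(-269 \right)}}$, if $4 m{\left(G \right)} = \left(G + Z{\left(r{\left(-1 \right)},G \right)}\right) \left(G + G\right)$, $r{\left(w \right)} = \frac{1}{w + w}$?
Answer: $\frac{4}{141225} \approx 2.8324 \cdot 10^{-5}$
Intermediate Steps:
$r{\left(w \right)} = \frac{1}{2 w}$
$Z{\left(I,D \right)} = 6 - I$
$m{\left(G \right)} = \frac{G \left(\frac{13}{2} + G\right)}{2}$ ($m{\left(G \right)} = \frac{\left(G + \left(6 - \frac{1}{2 \left(-1\right)}\right)\right) \left(G + G\right)}{4} = \frac{\left(G + \left(6 - \frac{1}{2} \left(-1\right)\right)\right) 2 G}{4} = \frac{\left(G + \left(6 - - \frac{1}{2}\right)\right) 2 G}{4} = \frac{\left(G + \left(6 + \frac{1}{2}\right)\right) 2 G}{4} = \frac{\left(G + \frac{13}{2}\right) 2 G}{4} = \frac{\left(\frac{13}{2} + G\right) 2 G}{4} = \frac{2 G \left(\frac{13}{2} + G\right)}{4} = \frac{G \left(\frac{13}{2} + G\right)}{2}$)
$\frac{1}{m{\left(-269 \right)}} = \frac{1}{\frac{1}{4} \left(-269\right) \left(13 + 2 \left(-269\right)\right)} = \frac{1}{\frac{1}{4} \left(-269\right) \left(13 - 538\right)} = \frac{1}{\frac{1}{4} \left(-269\right) \left(-525\right)} = \frac{1}{\frac{141225}{4}} = \frac{4}{141225}$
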